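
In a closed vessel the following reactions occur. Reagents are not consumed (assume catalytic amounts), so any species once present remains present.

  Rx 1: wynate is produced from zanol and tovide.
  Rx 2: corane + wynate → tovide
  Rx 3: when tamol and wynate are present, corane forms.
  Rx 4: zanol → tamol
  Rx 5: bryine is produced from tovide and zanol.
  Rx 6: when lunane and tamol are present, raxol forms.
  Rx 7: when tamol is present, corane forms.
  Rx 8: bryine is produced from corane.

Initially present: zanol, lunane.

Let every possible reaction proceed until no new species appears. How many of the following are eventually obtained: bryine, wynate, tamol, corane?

zanol present → tamol forms (Rx 4).
tamol present → corane forms (Rx 7).
corane present → bryine forms (Rx 8).
bryine: reached.
wynate would need zanol and tovide (Rx 1), but tovide never forms.
tamol: reached.
corane: reached.
Reached: bryine, tamol, and corane — 3 of the 4.

3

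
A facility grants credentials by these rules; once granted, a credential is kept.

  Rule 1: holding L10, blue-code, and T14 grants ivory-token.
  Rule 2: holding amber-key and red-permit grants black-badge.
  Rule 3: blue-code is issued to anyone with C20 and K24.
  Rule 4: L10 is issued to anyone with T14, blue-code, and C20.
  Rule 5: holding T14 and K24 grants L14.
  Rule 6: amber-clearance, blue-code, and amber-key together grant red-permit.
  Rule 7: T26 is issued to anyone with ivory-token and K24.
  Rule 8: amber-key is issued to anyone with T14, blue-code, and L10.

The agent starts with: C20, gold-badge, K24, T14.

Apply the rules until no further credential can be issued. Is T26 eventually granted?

Holding C20 and K24 grants blue-code (Rule 3).
Holding T14, blue-code, and C20 grants L10 (Rule 4).
Holding L10, blue-code, and T14 grants ivory-token (Rule 1).
Holding ivory-token and K24 grants T26 (Rule 7).

Yes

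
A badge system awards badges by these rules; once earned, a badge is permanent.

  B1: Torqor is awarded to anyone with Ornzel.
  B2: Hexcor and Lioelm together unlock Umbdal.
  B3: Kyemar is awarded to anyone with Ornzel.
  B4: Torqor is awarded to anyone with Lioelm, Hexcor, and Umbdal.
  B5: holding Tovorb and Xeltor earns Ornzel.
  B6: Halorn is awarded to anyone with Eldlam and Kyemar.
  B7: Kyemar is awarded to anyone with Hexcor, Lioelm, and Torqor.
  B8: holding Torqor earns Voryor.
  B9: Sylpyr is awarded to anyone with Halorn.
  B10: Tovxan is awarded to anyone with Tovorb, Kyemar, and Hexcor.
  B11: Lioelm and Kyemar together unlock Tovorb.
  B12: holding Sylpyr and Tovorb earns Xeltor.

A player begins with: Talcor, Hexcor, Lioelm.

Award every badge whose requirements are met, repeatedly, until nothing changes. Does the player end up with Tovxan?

With Hexcor and Lioelm, Umbdal is earned (B2).
With Lioelm, Hexcor, and Umbdal, Torqor is earned (B4).
With Hexcor, Lioelm, and Torqor, Kyemar is earned (B7).
With Lioelm and Kyemar, Tovorb is earned (B11).
With Tovorb, Kyemar, and Hexcor, Tovxan is earned (B10).

Yes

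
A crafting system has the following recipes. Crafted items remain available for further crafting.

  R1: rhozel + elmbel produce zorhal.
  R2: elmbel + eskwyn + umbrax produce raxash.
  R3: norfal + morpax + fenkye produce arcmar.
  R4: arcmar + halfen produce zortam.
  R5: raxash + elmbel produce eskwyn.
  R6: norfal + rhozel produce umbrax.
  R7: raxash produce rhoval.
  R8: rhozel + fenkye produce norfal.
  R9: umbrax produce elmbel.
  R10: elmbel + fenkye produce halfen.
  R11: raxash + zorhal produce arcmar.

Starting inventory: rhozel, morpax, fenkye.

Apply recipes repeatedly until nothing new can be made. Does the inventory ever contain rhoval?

rhoval would need raxash (R7), but raxash is never obtained.

No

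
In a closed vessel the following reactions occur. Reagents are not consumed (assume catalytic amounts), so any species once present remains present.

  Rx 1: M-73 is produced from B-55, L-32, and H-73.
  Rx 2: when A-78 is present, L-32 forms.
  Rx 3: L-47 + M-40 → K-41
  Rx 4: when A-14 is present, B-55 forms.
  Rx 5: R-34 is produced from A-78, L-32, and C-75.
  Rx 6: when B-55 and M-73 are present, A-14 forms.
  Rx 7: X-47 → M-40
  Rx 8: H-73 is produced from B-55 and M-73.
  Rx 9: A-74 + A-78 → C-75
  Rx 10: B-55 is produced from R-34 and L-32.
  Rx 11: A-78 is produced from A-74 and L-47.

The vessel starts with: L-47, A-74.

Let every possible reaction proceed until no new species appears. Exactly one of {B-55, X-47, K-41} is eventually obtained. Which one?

B-55

A-74 and L-47 present → A-78 forms (Rx 11).
A-74 and A-78 present → C-75 forms (Rx 9).
A-78 present → L-32 forms (Rx 2).
A-78, L-32, and C-75 present → R-34 forms (Rx 5).
R-34 and L-32 present → B-55 forms (Rx 10).
No rule produces X-47, and it is not given. K-41 would need L-47 and M-40 (Rx 3), but M-40 never forms.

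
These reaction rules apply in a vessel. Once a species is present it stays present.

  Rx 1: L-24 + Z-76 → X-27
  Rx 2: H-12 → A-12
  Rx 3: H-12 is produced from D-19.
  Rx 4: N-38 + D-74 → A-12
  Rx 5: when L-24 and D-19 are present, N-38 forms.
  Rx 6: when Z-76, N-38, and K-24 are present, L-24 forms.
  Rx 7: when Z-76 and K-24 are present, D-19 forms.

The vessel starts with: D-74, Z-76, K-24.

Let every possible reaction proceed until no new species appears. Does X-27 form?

No

X-27 would need L-24 and Z-76 (Rx 1), but L-24 never forms.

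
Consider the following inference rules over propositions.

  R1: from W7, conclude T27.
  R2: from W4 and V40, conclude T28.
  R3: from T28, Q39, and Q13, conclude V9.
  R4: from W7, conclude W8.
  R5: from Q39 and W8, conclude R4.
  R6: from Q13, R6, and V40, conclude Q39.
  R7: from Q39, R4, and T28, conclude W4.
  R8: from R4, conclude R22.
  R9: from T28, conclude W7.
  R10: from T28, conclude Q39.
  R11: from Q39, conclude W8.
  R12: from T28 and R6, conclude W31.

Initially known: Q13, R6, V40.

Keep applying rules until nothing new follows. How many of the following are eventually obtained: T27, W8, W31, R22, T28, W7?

2

From Q13, R6, and V40, R6 gives Q39.
From Q39, R11 gives W8.
From Q39 and W8, R5 gives R4.
From R4, R8 gives R22.
T27 would need W7 (R1), but W7 is never established.
W8: reached.
W31 would need T28 and R6 (R12), but T28 is never established.
R22: reached.
T28 would need W4 and V40 (R2), but W4 is never established.
W7 would need T28 (R9), but T28 is never established.
Reached: W8 and R22 — 2 of the 6.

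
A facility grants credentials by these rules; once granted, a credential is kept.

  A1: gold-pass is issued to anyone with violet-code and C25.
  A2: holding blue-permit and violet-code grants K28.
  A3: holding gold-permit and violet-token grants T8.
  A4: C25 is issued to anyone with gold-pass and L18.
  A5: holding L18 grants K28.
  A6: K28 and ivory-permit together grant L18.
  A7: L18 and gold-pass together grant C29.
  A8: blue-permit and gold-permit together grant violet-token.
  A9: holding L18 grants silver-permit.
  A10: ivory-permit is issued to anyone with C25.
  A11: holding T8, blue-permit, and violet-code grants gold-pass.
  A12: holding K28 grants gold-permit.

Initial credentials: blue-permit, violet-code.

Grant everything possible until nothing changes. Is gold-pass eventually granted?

Yes

Holding blue-permit and violet-code grants K28 (A2).
Holding K28 grants gold-permit (A12).
Holding blue-permit and gold-permit grants violet-token (A8).
Holding gold-permit and violet-token grants T8 (A3).
Holding T8, blue-permit, and violet-code grants gold-pass (A11).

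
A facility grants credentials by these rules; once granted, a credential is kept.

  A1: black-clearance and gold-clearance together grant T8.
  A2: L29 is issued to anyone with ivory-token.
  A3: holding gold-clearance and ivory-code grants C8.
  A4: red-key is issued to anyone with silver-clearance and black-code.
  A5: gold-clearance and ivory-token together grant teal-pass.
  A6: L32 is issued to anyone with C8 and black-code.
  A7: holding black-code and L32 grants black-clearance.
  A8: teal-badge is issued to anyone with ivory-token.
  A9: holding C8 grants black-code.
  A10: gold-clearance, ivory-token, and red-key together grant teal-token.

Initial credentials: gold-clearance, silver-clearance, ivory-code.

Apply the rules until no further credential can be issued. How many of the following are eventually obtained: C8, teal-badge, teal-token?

Holding gold-clearance and ivory-code grants C8 (A3).
C8: reached.
teal-badge would need ivory-token (A8), but ivory-token is never granted.
teal-token would need gold-clearance, ivory-token, and red-key (A10), but ivory-token is never granted.
Reached: C8 — 1 of the 3.

1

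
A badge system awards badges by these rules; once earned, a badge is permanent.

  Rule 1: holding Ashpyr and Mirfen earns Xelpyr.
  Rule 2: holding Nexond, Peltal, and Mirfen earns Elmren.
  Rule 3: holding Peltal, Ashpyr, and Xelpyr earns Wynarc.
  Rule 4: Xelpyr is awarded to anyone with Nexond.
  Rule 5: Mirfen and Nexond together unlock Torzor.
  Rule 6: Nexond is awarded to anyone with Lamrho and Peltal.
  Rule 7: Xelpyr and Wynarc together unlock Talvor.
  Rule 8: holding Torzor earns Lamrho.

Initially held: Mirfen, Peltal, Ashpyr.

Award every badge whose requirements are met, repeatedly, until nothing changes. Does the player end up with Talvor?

Yes

With Ashpyr and Mirfen, Xelpyr is earned (Rule 1).
With Peltal, Ashpyr, and Xelpyr, Wynarc is earned (Rule 3).
With Xelpyr and Wynarc, Talvor is earned (Rule 7).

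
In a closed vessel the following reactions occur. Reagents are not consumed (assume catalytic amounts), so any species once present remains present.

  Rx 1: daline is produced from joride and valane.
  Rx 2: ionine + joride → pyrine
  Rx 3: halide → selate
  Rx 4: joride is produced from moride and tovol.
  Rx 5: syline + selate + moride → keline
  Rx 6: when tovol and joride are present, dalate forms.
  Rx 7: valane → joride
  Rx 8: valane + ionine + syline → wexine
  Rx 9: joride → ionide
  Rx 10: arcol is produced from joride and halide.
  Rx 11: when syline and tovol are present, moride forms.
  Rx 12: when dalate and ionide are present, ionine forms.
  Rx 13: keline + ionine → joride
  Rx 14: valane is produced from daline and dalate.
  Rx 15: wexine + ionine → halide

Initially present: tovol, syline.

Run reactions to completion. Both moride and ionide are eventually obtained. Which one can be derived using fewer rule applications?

moride: syline and tovol present → moride forms (Rx 11). [1 rule application]
ionide: syline and tovol present → moride forms (Rx 11). moride and tovol present → joride forms (Rx 4). joride present → ionide forms (Rx 9). [3 rule applications]
moride needs fewer.

moride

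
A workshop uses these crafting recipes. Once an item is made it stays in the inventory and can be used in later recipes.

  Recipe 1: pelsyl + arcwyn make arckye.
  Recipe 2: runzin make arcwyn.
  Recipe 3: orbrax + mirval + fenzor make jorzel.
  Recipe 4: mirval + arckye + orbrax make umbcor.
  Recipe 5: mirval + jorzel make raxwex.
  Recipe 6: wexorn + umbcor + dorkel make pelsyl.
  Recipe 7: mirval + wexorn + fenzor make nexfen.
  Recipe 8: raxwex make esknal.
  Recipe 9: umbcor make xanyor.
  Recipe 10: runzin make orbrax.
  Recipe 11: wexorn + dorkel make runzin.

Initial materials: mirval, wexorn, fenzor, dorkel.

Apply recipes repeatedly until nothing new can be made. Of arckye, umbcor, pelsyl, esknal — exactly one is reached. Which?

wexorn + dorkel → runzin (Recipe 11).
runzin → orbrax (Recipe 10).
orbrax + mirval + fenzor → jorzel (Recipe 3).
mirval + jorzel → raxwex (Recipe 5).
raxwex → esknal (Recipe 8).
pelsyl would need wexorn, umbcor, and dorkel (Recipe 6), but umbcor is never obtained. umbcor would need mirval, arckye, and orbrax (Recipe 4), but arckye is never obtained. arckye would need pelsyl and arcwyn (Recipe 1), but pelsyl is never obtained.

esknal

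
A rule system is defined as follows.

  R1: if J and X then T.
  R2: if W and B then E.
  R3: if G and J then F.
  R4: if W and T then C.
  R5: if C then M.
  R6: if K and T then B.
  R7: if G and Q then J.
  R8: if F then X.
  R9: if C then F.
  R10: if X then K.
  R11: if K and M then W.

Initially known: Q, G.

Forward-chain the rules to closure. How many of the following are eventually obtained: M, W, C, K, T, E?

From G and Q, R7 gives J.
G and J hold, so F follows (R3).
F holds, so X follows (R8).
From J and X, R1 gives T.
X holds, so K follows (R10).
M would need C (R5), but C is never established.
W would need K and M (R11), but M is never established.
C would need W and T (R4), but W is never established.
K: reached.
T: reached.
E would need W and B (R2), but W is never established.
Reached: K and T — 2 of the 6.

2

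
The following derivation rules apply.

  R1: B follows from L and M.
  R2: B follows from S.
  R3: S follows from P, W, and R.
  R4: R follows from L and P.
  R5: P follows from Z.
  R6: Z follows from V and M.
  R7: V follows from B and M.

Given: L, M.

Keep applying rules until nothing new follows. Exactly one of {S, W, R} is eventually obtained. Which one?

L and M hold, so B follows (R1).
B and M hold, so V follows (R7).
From V and M, R6 gives Z.
Z holds, so P follows (R5).
From L and P, R4 gives R.
No rule produces W, and it is not given. S would need P, W, and R (R3), but W is never established.

R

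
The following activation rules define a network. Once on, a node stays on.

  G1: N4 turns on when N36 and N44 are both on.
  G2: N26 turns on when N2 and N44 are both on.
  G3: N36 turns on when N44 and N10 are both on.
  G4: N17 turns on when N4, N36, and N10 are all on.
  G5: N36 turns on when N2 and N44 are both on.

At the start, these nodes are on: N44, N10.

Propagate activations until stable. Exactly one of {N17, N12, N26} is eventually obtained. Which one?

N17

G3: N44 and N10 on → N36 on.
G1: N36 and N44 on → N4 on.
N4, N36, and N10 are on, so N17 turns on (G4).
N26 would need N2 and N44 (G2), but N2 never turns on. No rule produces N12, and it is not given.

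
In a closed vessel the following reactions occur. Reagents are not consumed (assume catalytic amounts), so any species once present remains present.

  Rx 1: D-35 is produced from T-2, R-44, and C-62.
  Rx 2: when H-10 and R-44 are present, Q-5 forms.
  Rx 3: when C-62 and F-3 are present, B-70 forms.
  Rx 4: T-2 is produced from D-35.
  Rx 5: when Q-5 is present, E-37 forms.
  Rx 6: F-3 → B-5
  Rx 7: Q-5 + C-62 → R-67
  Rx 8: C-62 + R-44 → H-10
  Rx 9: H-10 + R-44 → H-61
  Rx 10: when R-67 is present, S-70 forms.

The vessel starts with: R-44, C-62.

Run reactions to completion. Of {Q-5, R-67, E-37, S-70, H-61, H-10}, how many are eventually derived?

C-62 and R-44 present → H-10 forms (Rx 8).
H-10 and R-44 present → H-61 forms (Rx 9).
H-10 and R-44 present → Q-5 forms (Rx 2).
Q-5 and C-62 present → R-67 forms (Rx 7).
Q-5 present → E-37 forms (Rx 5).
R-67 present → S-70 forms (Rx 10).
Q-5: reached.
R-67: reached.
E-37: reached.
S-70: reached.
H-61: reached.
H-10: reached.
All 6 are reached.

6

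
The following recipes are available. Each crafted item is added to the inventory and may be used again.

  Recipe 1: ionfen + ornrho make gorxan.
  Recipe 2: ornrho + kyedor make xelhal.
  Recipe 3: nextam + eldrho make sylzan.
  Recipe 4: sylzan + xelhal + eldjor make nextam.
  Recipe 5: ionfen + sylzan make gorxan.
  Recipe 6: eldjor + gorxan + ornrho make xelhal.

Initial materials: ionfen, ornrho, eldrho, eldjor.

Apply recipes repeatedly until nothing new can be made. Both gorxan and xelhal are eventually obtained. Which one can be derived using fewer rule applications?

gorxan

gorxan: ionfen + ornrho → gorxan (Recipe 1). [1 rule application]
xelhal: ionfen + ornrho → gorxan (Recipe 1). eldjor + gorxan + ornrho → xelhal (Recipe 6). [2 rule applications]
gorxan needs fewer.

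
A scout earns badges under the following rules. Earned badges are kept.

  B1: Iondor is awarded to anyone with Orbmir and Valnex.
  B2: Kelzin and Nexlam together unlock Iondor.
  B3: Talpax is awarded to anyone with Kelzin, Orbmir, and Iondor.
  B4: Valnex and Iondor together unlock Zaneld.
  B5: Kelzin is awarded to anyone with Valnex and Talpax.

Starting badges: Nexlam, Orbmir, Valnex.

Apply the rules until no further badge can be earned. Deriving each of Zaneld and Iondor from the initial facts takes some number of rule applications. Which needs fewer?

Iondor

Iondor: With Orbmir and Valnex, Iondor is earned (B1). [1 rule application]
Zaneld: With Orbmir and Valnex, Iondor is earned (B1). With Valnex and Iondor, Zaneld is earned (B4). [2 rule applications]
Iondor needs fewer.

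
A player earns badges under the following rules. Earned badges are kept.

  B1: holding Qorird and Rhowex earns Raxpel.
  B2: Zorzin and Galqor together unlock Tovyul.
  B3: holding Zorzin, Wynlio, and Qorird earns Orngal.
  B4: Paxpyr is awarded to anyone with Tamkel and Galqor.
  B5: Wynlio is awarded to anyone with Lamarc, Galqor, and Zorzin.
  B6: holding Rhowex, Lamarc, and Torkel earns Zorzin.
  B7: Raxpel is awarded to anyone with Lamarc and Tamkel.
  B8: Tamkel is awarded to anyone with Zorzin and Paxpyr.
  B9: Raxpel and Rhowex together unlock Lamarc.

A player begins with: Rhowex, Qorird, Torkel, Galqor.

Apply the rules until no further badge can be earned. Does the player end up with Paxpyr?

Paxpyr would need Tamkel and Galqor (B4), but Tamkel is never earned.

No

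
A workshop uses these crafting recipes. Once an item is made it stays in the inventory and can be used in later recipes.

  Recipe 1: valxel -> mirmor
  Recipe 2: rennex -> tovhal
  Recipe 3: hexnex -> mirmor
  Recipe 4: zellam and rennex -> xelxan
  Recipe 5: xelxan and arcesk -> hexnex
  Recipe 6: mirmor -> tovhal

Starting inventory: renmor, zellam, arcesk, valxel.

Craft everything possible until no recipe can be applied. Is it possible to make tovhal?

Using Recipe 1, valxel makes mirmor.
mirmor -> tovhal (Recipe 6).

Yes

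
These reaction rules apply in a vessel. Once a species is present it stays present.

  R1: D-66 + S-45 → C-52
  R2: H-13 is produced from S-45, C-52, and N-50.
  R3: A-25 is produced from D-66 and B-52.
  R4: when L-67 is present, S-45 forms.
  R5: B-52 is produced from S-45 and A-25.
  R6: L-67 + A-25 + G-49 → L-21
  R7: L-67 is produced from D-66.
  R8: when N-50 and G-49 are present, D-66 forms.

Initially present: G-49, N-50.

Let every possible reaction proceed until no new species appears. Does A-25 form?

No

A-25 would need D-66 and B-52 (R3), but B-52 never forms.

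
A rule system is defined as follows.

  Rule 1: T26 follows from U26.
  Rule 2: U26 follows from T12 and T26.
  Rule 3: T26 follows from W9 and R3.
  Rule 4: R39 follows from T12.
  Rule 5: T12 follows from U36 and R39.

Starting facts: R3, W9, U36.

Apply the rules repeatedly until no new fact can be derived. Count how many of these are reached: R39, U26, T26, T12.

1

W9 and R3 hold, so T26 follows (Rule 3).
R39 would need T12 (Rule 4), but T12 is never established.
U26 would need T12 and T26 (Rule 2), but T12 is never established.
T26: reached.
T12 would need U36 and R39 (Rule 5), but R39 is never established.
Reached: T26 — 1 of the 4.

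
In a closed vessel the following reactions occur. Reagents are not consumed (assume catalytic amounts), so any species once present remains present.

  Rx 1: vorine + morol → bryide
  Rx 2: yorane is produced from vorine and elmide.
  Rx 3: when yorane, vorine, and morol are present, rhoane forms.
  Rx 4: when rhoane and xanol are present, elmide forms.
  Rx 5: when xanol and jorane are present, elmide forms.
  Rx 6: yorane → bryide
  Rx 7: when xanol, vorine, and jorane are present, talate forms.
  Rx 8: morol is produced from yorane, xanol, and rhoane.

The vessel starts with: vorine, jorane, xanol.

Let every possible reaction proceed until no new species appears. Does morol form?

No

morol would need yorane, xanol, and rhoane (Rx 8), but rhoane never forms.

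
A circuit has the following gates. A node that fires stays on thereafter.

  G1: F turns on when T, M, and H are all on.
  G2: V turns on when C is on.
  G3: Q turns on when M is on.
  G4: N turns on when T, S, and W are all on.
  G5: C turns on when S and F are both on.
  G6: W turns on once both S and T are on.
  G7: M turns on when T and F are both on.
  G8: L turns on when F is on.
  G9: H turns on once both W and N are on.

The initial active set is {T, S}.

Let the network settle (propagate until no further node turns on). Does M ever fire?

M would need T and F (G7), but F never turns on.

No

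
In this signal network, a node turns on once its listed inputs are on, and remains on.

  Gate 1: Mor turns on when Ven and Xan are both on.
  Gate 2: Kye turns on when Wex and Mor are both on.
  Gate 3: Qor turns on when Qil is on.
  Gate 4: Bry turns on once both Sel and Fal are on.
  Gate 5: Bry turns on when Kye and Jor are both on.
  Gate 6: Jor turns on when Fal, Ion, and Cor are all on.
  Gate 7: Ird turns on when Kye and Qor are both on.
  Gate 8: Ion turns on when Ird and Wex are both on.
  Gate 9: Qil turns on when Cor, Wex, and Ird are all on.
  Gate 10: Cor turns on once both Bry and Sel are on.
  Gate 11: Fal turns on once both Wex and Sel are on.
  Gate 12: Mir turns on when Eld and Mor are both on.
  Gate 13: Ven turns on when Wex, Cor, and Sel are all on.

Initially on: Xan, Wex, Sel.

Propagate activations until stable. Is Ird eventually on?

Ird would need Kye and Qor (Gate 7), but Qor never turns on.

No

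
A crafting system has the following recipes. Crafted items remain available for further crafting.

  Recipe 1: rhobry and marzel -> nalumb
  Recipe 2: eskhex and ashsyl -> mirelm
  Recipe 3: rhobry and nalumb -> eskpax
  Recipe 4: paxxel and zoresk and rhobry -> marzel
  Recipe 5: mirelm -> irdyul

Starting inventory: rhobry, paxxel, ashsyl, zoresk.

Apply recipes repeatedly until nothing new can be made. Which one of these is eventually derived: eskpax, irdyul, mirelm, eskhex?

paxxel and zoresk and rhobry -> marzel (Recipe 4).
rhobry and marzel -> nalumb (Recipe 1).
Using Recipe 3, rhobry and nalumb make eskpax.
irdyul would need mirelm (Recipe 5), but mirelm is never obtained. mirelm would need eskhex and ashsyl (Recipe 2), but eskhex is never obtained. No rule produces eskhex, and it is not given.

eskpax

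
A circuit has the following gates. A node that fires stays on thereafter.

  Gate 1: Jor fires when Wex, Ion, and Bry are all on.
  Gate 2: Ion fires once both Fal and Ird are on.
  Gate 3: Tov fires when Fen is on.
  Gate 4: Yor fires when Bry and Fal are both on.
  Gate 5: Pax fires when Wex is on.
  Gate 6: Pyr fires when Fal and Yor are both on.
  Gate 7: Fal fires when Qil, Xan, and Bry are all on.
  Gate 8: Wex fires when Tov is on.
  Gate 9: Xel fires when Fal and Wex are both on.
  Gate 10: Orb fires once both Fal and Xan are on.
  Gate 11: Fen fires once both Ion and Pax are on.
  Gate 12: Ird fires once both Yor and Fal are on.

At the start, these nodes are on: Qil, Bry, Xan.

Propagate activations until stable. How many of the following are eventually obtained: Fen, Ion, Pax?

1

Qil, Xan, and Bry are on, so Fal fires (Gate 7).
Gate 4: Bry and Fal on → Yor on.
Gate 12: Yor and Fal on → Ird on.
Gate 2: Fal and Ird on → Ion on.
Fen would need Ion and Pax (Gate 11), but Pax never turns on.
Ion: reached.
Pax would need Wex (Gate 5), but Wex never turns on.
Reached: Ion — 1 of the 3.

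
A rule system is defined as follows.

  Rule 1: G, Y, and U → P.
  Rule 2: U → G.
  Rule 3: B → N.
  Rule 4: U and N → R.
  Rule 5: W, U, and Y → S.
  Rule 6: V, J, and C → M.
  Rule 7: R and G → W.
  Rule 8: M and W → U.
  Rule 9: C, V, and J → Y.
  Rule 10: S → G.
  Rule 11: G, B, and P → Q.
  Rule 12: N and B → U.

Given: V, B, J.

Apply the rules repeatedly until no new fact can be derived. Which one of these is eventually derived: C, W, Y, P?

From B, Rule 3 gives N.
From N and B, Rule 12 gives U.
From U and N, Rule 4 gives R.
From U, Rule 2 gives G.
R and G hold, so W follows (Rule 7).
No rule produces C, and it is not given. Y would need C, V, and J (Rule 9), but C is never established. P would need G, Y, and U (Rule 1), but Y is never established.

W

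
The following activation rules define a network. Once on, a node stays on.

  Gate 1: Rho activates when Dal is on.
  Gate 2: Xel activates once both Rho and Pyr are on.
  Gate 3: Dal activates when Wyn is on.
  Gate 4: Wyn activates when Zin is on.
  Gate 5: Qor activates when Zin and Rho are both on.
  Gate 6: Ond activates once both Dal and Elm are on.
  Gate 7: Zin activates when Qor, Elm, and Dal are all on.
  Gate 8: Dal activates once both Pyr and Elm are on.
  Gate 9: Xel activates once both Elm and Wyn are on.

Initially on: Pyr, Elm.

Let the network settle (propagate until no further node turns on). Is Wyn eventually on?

No

Wyn would need Zin (Gate 4), but Zin never turns on.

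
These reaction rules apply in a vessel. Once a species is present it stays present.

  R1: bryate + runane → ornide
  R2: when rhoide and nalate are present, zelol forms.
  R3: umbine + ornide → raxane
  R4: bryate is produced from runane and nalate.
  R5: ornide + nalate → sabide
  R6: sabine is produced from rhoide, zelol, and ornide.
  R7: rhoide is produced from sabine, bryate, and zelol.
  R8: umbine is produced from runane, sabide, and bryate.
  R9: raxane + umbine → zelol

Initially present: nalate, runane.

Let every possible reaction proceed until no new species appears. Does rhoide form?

No

rhoide would need sabine, bryate, and zelol (R7), but sabine never forms.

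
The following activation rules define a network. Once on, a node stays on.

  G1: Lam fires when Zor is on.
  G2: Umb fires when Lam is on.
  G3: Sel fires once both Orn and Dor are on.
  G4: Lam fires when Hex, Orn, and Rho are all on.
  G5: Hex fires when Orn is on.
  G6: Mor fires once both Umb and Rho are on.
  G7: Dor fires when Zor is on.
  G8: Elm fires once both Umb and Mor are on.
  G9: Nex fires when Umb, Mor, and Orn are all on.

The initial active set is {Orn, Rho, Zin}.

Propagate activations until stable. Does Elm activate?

Yes

G5: Orn on → Hex on.
G4: Hex, Orn, and Rho on → Lam on.
Lam is on, so Umb fires (G2).
Umb and Rho are on, so Mor fires (G6).
G8: Umb and Mor on → Elm on.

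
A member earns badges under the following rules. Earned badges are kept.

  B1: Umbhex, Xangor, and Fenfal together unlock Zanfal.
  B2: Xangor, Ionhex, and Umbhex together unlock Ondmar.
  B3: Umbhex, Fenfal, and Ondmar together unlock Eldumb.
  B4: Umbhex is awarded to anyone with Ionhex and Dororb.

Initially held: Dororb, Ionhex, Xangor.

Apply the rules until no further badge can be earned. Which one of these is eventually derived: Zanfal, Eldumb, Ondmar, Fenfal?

Ondmar

With Ionhex and Dororb, Umbhex is earned (B4).
With Xangor, Ionhex, and Umbhex, Ondmar is earned (B2).
Eldumb would need Umbhex, Fenfal, and Ondmar (B3), but Fenfal is never earned. No rule produces Fenfal, and it is not given. Zanfal would need Umbhex, Xangor, and Fenfal (B1), but Fenfal is never earned.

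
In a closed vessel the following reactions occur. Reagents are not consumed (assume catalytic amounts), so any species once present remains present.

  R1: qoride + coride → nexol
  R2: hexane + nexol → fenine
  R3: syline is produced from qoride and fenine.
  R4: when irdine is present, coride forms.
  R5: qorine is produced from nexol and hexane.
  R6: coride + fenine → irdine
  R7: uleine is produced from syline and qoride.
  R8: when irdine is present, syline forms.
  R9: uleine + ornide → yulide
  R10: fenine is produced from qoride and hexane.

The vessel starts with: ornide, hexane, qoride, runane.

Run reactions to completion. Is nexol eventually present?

No

nexol would need qoride and coride (R1), but coride never forms.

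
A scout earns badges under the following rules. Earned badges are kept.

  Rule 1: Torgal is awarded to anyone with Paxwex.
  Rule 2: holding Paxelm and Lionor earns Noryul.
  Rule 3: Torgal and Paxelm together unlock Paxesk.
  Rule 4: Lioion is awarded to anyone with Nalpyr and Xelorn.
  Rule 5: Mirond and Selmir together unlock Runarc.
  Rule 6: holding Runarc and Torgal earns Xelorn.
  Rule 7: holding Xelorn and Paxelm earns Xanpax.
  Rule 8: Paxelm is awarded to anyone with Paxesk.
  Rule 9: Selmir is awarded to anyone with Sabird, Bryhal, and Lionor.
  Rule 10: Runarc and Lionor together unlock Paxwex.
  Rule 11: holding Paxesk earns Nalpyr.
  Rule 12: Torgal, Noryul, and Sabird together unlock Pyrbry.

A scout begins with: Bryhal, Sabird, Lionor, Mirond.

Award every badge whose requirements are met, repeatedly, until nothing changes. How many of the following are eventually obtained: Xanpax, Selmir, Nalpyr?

1

With Sabird, Bryhal, and Lionor, Selmir is earned (Rule 9).
Xanpax would need Xelorn and Paxelm (Rule 7), but Paxelm is never earned.
Selmir: reached.
Nalpyr would need Paxesk (Rule 11), but Paxesk is never earned.
Reached: Selmir — 1 of the 3.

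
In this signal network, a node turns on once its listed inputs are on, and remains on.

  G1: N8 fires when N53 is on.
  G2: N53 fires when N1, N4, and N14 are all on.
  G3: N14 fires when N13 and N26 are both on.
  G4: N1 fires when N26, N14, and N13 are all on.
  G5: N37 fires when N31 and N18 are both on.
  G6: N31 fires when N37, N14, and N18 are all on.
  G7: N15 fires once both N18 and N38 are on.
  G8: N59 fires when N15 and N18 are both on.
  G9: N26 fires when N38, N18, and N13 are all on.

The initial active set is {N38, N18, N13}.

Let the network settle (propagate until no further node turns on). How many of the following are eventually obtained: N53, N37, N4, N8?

N53 would need N1, N4, and N14 (G2), but N4 never turns on.
N37 would need N31 and N18 (G5), but N31 never turns on.
No rule produces N4, and it is not given.
N8 would need N53 (G1), but N53 never turns on.
None of the 4 are reached.

0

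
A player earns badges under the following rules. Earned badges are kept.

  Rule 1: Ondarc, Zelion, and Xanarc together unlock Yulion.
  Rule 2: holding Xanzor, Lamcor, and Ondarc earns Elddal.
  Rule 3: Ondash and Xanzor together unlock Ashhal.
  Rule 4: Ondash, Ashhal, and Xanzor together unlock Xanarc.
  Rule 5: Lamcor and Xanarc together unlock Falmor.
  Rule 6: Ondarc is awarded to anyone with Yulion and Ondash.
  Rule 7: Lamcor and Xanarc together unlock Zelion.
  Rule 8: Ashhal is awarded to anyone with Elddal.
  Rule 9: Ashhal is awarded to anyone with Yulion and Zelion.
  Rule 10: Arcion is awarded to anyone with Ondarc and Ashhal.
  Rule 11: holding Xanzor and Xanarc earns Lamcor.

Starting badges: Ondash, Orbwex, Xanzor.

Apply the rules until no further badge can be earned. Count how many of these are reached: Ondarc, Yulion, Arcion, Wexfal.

0

Ondarc would need Yulion and Ondash (Rule 6), but Yulion is never earned.
Yulion would need Ondarc, Zelion, and Xanarc (Rule 1), but Ondarc is never earned.
Arcion would need Ondarc and Ashhal (Rule 10), but Ondarc is never earned.
No rule produces Wexfal, and it is not given.
None of the 4 are reached.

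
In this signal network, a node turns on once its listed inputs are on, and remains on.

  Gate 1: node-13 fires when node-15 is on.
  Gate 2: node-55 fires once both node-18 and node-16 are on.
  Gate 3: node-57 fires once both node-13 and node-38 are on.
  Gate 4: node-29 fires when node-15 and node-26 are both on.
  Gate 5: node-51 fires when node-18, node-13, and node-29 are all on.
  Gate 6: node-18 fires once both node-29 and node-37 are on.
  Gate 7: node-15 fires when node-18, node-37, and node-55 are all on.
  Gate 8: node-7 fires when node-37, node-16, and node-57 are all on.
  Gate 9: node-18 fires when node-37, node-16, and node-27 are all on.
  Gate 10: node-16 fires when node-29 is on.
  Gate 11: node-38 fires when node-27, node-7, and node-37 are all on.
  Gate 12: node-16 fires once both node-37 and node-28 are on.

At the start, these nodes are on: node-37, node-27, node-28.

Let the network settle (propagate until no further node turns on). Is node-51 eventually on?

node-51 would need node-18, node-13, and node-29 (Gate 5), but node-29 never turns on.

No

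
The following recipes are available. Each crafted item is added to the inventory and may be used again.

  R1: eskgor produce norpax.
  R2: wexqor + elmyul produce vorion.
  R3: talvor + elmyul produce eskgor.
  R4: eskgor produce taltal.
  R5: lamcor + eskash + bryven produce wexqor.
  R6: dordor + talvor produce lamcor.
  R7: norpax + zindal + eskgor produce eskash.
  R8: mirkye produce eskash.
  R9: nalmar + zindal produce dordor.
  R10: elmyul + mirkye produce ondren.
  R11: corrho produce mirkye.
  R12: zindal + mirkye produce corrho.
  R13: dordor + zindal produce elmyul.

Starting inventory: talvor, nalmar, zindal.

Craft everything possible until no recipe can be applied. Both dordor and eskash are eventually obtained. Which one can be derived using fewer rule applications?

dordor

dordor: nalmar + zindal → dordor (R9). [1 rule application]
eskash: nalmar + zindal → dordor (R9). Using R13, dordor and zindal make elmyul. talvor + elmyul → eskgor (R3). eskgor → norpax (R1). Using R7, norpax, zindal, and eskgor make eskash. [5 rule applications]
dordor needs fewer.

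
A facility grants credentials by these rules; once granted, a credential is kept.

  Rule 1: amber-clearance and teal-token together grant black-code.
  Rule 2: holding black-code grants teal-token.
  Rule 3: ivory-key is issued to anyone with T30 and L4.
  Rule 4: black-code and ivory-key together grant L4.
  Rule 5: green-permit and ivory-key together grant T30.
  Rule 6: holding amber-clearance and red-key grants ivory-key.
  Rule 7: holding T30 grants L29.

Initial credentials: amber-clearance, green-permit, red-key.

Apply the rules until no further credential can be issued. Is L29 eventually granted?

Yes

Holding amber-clearance and red-key grants ivory-key (Rule 6).
Holding green-permit and ivory-key grants T30 (Rule 5).
Holding T30 grants L29 (Rule 7).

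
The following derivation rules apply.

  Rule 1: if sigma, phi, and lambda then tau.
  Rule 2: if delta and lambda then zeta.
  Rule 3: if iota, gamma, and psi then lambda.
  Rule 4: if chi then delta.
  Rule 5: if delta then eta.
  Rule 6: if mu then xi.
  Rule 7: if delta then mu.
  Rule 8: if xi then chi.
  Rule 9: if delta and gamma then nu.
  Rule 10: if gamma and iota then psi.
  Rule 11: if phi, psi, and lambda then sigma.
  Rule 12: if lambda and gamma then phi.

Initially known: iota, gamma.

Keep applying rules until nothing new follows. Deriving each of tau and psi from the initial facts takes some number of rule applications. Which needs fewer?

psi: From gamma and iota, Rule 10 gives psi. [1 rule application]
tau: From gamma and iota, Rule 10 gives psi. From iota, gamma, and psi, Rule 3 gives lambda. From lambda and gamma, Rule 12 gives phi. From phi, psi, and lambda, Rule 11 gives sigma. sigma, phi, and lambda hold, so tau follows (Rule 1). [5 rule applications]
psi needs fewer.

psi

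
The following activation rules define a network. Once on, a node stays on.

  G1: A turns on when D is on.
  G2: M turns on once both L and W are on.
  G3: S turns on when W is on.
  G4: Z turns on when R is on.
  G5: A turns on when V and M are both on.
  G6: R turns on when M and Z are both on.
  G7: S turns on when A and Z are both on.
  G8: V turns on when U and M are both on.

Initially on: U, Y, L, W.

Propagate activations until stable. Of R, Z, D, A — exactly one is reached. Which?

A

L and W are on, so M turns on (G2).
U and M are on, so V turns on (G8).
V and M are on, so A turns on (G5).
R would need M and Z (G6), but Z never turns on. No rule produces D, and it is not given. Z would need R (G4), but R never turns on.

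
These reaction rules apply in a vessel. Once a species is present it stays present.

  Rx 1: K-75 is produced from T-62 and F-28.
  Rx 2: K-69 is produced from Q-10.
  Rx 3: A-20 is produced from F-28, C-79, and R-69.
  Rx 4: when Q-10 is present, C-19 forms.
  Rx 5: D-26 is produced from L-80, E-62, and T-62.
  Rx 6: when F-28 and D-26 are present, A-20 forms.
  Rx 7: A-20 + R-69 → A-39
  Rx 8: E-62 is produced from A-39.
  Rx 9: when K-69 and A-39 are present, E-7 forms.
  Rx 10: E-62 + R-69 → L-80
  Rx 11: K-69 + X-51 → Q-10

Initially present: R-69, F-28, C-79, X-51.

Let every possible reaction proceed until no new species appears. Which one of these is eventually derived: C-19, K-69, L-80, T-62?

L-80

F-28, C-79, and R-69 present → A-20 forms (Rx 3).
A-20 and R-69 present → A-39 forms (Rx 7).
A-39 present → E-62 forms (Rx 8).
E-62 and R-69 present → L-80 forms (Rx 10).
C-19 would need Q-10 (Rx 4), but Q-10 never forms. No rule produces T-62, and it is not given. K-69 would need Q-10 (Rx 2), but Q-10 never forms.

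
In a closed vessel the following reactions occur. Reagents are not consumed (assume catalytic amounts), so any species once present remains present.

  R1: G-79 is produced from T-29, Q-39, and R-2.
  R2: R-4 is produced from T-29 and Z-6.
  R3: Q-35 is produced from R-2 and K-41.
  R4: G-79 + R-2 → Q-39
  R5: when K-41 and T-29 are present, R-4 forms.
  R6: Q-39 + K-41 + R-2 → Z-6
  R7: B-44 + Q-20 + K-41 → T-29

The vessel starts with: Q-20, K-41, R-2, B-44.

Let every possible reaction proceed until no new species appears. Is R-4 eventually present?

Yes

B-44, Q-20, and K-41 present → T-29 forms (R7).
K-41 and T-29 present → R-4 forms (R5).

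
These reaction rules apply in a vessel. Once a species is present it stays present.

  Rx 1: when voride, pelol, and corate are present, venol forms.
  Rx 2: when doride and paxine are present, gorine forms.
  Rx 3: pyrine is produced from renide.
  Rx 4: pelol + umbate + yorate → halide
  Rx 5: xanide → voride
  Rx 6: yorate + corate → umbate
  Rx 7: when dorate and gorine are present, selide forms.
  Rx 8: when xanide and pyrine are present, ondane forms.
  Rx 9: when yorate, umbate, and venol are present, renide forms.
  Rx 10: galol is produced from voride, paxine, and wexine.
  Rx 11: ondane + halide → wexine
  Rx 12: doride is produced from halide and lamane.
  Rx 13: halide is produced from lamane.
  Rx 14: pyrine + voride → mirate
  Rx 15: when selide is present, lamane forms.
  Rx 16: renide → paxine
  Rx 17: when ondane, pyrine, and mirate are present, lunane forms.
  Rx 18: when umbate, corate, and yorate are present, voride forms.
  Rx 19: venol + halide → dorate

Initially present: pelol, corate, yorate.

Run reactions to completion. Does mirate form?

Yes

yorate and corate present → umbate forms (Rx 6).
umbate, corate, and yorate present → voride forms (Rx 18).
voride, pelol, and corate present → venol forms (Rx 1).
yorate, umbate, and venol present → renide forms (Rx 9).
renide present → pyrine forms (Rx 3).
pyrine and voride present → mirate forms (Rx 14).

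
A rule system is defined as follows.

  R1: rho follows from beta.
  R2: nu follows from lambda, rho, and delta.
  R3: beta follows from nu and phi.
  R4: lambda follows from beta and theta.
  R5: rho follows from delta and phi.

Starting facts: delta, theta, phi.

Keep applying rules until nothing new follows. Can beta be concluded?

beta would need nu and phi (R3), but nu is never established.

No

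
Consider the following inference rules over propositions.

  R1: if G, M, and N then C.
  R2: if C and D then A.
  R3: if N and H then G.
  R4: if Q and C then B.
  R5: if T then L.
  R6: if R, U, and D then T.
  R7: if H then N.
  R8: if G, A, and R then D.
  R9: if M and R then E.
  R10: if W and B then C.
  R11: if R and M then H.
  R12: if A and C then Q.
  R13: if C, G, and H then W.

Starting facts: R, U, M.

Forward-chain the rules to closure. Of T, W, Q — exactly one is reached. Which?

W

From R and M, R11 gives H.
From H, R7 gives N.
From N and H, R3 gives G.
G, M, and N hold, so C follows (R1).
C, G, and H hold, so W follows (R13).
T would need R, U, and D (R6), but D is never established. Q would need A and C (R12), but A is never established.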